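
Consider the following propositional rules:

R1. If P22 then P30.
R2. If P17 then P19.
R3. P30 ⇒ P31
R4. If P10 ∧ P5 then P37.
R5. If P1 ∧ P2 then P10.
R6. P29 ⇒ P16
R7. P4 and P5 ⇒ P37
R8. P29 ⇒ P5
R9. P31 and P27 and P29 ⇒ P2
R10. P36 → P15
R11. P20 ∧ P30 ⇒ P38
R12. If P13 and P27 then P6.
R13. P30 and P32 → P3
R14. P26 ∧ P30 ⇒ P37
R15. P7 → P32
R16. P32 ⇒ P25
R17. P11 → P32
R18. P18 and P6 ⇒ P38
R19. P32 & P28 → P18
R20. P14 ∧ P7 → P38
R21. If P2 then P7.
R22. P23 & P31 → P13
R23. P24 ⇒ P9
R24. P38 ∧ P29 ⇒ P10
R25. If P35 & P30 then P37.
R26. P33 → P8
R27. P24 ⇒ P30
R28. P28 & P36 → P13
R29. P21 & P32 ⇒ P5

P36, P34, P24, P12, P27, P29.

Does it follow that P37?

Forward chaining from the given facts derives: P16, P5, P15, P9, P30, P31, P2, P7, P32, P25, P3.
Rules concluding P37: R4 needs P10; R7 needs P4; R14 needs P26; R25 needs P35 — none of these are established.

No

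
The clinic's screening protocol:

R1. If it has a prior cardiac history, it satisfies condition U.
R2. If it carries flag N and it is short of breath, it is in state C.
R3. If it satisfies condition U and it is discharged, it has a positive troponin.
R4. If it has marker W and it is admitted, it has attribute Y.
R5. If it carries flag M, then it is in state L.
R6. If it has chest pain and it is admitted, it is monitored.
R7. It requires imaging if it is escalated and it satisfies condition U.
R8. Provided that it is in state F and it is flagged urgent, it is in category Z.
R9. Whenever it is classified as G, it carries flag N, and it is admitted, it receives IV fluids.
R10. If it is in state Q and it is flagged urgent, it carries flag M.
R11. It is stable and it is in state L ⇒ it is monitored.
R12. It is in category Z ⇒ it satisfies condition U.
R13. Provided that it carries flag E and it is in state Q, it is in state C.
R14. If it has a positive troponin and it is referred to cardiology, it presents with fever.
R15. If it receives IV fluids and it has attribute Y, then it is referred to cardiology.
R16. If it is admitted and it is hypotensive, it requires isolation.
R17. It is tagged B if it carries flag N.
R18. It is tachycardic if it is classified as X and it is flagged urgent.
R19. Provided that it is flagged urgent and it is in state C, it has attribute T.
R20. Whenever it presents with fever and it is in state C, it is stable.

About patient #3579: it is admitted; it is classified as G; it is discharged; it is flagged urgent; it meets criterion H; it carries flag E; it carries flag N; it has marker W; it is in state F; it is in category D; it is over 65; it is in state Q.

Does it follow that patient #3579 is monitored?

By R4 (it has marker W, it is admitted): it has attribute Y.
By R8 (it is in state F, it is flagged urgent): it is in category Z.
By R9 (it is classified as G, it carries flag N, it is admitted): it receives IV fluids.
By R10 (it is in state Q, it is flagged urgent): it carries flag M.
By R12 (it is in category Z): it satisfies condition U.
By R13 (it carries flag E, it is in state Q): it is in state C.
By R15 (it receives IV fluids, it has attribute Y): it is referred to cardiology.
By R3 (it satisfies condition U, it is discharged): it has a positive troponin.
By R5 (it carries flag M): it is in state L.
By R14 (it has a positive troponin, it is referred to cardiology): it presents with fever.
By R20 (it presents with fever, it is in state C): it is stable.
By R11 (it is stable, it is in state L): it is monitored.

Yes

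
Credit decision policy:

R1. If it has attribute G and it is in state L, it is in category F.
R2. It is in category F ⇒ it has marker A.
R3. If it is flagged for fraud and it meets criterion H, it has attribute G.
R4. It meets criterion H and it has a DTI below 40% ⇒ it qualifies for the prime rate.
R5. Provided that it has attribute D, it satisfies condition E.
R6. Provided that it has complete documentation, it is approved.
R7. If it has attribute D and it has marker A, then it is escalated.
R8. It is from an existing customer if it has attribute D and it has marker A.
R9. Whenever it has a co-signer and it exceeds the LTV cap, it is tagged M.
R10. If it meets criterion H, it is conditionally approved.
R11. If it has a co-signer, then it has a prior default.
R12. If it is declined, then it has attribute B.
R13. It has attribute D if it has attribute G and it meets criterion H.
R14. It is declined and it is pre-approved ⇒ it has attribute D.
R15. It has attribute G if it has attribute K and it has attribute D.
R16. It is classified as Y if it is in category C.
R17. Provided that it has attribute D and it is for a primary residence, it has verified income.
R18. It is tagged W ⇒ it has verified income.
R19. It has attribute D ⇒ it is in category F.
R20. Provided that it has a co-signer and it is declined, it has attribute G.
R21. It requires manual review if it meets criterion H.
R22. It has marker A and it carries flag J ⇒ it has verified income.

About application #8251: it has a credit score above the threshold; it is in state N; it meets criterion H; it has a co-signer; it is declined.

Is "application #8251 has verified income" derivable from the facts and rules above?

No

Forward chaining from the given facts derives: is conditionally approved, has a prior default, has attribute B, has attribute G, requires manual review, has attribute D, is in category F, has marker A, satisfies condition E, is escalated, is from an existing customer.
Rules concluding "it has verified income": R17 needs "it is for a primary residence"; R18 needs "it is tagged W"; R22 needs "it carries flag J" — none of these are established.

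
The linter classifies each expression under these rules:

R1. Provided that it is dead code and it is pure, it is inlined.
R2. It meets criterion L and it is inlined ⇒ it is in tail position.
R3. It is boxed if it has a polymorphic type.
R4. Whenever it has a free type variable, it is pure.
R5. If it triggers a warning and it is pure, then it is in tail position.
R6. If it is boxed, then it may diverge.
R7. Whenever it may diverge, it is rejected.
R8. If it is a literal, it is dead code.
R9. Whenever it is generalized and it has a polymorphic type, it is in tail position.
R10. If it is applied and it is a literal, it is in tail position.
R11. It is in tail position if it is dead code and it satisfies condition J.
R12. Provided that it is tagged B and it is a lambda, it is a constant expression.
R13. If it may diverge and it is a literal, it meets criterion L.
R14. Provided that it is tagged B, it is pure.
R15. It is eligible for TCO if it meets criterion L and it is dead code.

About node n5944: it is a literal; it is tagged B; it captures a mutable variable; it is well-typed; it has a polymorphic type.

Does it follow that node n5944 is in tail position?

By R3 (it has a polymorphic type): it is boxed.
By R6 (it is boxed): it may diverge.
By R8 (it is a literal): it is dead code.
By R13 (it may diverge, it is a literal): it meets criterion L.
By R14 (it is tagged B): it is pure.
By R1 (it is dead code, it is pure): it is inlined.
By R2 (it meets criterion L, it is inlined): it is in tail position.

Yes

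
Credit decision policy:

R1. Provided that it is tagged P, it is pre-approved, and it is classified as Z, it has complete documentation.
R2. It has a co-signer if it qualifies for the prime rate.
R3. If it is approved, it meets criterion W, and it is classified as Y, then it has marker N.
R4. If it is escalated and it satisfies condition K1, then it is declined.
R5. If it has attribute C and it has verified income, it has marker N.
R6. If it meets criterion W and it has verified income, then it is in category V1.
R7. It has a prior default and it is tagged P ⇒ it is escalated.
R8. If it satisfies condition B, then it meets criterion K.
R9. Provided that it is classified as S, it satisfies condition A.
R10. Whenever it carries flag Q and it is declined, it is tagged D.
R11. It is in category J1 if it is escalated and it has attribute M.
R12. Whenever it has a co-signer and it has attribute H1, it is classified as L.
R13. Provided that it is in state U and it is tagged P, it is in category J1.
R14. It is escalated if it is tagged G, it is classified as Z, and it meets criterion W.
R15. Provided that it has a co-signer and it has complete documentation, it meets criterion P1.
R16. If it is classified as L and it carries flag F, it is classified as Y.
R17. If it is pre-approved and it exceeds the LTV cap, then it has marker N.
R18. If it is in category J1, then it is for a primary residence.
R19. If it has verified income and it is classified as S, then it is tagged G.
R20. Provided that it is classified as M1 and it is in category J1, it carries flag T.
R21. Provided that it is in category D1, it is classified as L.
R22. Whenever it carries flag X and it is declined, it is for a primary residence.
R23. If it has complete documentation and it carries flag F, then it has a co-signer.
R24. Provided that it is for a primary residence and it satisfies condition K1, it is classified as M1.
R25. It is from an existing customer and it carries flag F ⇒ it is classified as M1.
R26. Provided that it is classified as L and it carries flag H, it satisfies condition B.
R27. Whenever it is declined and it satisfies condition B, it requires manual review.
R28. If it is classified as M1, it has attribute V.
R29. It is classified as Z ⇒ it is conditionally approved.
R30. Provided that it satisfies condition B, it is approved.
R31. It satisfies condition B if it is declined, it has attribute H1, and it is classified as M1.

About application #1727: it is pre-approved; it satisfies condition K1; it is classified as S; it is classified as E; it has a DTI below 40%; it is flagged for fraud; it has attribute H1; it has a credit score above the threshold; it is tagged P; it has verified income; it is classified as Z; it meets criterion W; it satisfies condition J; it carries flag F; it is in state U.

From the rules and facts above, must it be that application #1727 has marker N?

By R1 (it is tagged P, it is pre-approved, it is classified as Z): it has complete documentation.
By R13 (it is in state U, it is tagged P): it is in category J1.
By R18 (it is in category J1): it is for a primary residence.
By R19 (it has verified income, it is classified as S): it is tagged G.
By R23 (it has complete documentation, it carries flag F): it has a co-signer.
By R24 (it is for a primary residence, it satisfies condition K1): it is classified as M1.
By R12 (it has a co-signer, it has attribute H1): it is classified as L.
By R14 (it is tagged G, it is classified as Z, it meets criterion W): it is escalated.
By R16 (it is classified as L, it carries flag F): it is classified as Y.
By R4 (it is escalated, it satisfies condition K1): it is declined.
By R31 (it is declined, it has attribute H1, it is classified as M1): it satisfies condition B.
By R30 (it satisfies condition B): it is approved.
By R3 (it is approved, it meets criterion W, it is classified as Y): it has marker N.

Yes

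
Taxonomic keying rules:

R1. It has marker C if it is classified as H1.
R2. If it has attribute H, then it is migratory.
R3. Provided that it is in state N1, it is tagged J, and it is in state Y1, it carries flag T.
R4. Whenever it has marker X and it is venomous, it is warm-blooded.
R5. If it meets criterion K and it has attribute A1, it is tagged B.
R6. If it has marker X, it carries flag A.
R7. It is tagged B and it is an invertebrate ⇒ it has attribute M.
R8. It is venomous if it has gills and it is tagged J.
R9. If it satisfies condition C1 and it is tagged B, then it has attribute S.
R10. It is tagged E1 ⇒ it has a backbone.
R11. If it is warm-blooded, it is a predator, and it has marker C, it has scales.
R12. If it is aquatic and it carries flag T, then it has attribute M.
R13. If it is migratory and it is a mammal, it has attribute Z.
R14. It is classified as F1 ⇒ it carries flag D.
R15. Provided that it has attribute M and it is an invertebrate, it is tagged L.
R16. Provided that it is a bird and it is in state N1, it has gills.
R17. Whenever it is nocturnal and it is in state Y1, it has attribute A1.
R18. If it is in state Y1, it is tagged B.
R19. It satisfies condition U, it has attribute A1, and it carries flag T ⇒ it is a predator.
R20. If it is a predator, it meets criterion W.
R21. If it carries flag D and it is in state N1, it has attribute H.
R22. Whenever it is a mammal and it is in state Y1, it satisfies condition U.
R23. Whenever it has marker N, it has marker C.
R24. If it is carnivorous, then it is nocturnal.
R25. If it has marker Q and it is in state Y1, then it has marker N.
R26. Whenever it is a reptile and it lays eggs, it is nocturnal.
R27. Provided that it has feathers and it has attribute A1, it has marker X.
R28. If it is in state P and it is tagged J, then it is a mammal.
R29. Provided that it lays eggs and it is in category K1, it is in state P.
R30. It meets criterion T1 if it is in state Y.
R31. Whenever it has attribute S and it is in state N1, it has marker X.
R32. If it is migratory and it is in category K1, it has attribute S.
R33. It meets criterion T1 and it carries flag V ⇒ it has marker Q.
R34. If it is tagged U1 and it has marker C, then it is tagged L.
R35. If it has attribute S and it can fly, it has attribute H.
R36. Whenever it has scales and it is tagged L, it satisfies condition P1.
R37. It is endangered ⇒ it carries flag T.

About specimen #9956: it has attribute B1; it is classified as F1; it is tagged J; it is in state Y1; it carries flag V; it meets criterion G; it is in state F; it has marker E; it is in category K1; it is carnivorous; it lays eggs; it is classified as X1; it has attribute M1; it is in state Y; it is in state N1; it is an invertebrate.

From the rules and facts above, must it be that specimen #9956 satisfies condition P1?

No

Forward chaining from the given facts derives: carries flag T, carries flag D, is tagged B, has attribute H, is nocturnal, is in state P, meets criterion T1, has marker Q, is migratory, has attribute M, is tagged L, has attribute A1, has marker N, is a mammal, has attribute S, has attribute Z, satisfies condition U, has marker C, has marker X, carries flag A, is a predator, meets criterion W.
The only rule concluding "it satisfies condition P1" is R36, which needs "it has scales"; that is never established.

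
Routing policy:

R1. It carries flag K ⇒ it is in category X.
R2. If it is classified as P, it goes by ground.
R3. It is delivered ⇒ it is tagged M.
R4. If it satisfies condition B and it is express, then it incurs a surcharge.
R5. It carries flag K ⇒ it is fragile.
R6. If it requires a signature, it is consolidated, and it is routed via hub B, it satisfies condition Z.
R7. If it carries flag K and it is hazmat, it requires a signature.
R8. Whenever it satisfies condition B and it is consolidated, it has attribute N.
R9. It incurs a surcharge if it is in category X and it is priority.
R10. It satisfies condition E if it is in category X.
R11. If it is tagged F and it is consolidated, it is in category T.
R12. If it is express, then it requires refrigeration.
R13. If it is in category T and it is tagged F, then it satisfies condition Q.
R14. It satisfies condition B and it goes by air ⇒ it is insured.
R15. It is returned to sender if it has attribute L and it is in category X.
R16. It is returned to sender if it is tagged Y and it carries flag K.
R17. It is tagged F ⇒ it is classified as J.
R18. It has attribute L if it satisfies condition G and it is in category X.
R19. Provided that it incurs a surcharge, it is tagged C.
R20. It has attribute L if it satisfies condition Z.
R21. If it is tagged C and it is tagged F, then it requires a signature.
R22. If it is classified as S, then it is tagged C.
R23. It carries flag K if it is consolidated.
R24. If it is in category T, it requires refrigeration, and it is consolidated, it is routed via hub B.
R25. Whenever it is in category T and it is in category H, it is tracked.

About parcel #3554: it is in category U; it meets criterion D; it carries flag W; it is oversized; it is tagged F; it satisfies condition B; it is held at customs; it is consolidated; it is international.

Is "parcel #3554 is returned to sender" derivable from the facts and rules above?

Forward chaining from the given facts derives: has attribute N, is in category T, satisfies condition Q, is classified as J, carries flag K, is in category X, is fragile, satisfies condition E.
Rules concluding "it is returned to sender": R15 needs "it has attribute L"; R16 needs "it is tagged Y" — none of these are established.

No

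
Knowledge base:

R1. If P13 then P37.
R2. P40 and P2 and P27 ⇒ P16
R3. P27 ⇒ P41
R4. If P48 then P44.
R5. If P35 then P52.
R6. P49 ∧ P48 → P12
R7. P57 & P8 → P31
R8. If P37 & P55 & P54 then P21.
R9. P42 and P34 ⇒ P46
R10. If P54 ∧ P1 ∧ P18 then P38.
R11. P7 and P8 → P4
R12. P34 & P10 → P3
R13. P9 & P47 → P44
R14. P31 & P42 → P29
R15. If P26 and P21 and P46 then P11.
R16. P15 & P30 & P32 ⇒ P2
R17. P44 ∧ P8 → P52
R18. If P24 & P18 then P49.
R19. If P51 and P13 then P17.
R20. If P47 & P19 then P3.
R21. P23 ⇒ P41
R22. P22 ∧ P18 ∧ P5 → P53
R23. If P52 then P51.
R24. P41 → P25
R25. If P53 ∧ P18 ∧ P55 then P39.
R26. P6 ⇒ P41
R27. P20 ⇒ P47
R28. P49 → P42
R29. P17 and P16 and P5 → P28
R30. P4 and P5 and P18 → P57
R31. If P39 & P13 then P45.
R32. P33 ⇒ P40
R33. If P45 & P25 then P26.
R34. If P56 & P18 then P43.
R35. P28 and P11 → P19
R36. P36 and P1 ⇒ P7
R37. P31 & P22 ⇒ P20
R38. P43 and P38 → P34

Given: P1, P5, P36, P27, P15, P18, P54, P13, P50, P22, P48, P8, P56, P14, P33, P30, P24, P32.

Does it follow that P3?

No

Forward chaining from the given facts derives: P37, P41, P44, P38, P2, P52, P49, P53, P51, P25, P42, P40, P43, P7, P34, P16, P12, P46, P4, P17, P28, P57, P31, P29, P20, P47.
Rules concluding P3: R12 needs P10; R20 needs P19 — none of these are established.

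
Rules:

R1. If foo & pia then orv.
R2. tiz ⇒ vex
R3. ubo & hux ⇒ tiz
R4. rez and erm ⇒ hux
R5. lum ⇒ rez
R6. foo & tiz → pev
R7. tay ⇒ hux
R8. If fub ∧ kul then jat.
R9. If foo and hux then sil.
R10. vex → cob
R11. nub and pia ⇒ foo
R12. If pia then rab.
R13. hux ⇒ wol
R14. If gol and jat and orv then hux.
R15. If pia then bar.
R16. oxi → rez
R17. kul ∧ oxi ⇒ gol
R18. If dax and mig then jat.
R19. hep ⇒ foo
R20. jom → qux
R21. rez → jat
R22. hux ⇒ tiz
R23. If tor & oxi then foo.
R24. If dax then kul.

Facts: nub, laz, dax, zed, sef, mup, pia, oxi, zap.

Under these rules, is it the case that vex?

foo  (by R11: nub, pia)
rez  (by R16: oxi)
jat  (by R21: rez)
kul  (by R24: dax)
orv  (by R1: foo, pia)
gol  (by R17: kul, oxi)
hux  (by R14: gol, jat, orv)
tiz  (by R22: hux)
vex  (by R2: tiz)

Yes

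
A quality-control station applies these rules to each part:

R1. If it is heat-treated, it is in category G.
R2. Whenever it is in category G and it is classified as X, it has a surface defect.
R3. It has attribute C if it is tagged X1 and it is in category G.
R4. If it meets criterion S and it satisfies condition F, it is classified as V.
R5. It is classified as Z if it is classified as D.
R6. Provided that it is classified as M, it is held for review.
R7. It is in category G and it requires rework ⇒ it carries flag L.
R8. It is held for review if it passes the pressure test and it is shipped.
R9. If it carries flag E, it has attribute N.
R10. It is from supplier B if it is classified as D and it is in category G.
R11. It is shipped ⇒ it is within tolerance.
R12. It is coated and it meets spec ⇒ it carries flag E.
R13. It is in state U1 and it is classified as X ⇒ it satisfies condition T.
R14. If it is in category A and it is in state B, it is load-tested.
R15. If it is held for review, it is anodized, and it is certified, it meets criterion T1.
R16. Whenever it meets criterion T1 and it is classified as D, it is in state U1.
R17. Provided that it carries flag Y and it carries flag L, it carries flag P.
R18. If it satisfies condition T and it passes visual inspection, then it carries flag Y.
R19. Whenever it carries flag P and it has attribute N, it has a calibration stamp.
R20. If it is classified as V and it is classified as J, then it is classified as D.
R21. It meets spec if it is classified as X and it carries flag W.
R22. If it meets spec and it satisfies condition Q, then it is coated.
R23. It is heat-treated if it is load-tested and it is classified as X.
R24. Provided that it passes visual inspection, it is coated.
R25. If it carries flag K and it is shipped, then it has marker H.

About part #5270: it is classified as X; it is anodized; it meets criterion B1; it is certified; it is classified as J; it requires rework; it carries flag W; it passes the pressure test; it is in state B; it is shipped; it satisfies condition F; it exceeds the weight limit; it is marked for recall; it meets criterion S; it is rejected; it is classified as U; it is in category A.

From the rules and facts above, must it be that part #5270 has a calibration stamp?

Forward chaining from the given facts derives: is classified as V, is held for review, is within tolerance, is load-tested, meets criterion T1, is classified as D, meets spec, is heat-treated, is in category G, has a surface defect, is classified as Z, carries flag L, is from supplier B, is in state U1, satisfies condition T.
The only rule concluding "it has a calibration stamp" is R19, which needs "it carries flag P"; that is never established.

No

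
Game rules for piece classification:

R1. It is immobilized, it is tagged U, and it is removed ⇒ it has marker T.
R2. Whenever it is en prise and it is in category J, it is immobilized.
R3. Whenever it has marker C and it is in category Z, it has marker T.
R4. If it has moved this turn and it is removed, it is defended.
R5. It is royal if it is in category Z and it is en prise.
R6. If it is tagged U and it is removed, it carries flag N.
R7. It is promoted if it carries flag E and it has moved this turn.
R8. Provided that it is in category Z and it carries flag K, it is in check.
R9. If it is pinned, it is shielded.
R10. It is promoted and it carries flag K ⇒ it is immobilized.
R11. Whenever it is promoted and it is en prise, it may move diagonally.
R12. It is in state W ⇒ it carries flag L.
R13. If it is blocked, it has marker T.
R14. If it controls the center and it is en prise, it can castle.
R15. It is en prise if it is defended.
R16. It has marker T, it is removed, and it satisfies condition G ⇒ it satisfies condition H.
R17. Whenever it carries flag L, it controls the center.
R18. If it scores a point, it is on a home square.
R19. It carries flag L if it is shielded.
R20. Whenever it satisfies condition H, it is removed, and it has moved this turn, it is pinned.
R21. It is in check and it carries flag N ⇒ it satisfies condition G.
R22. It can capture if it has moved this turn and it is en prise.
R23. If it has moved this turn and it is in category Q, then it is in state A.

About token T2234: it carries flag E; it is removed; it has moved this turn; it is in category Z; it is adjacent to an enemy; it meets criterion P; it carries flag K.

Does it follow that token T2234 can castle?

Forward chaining from the given facts derives: is defended, is promoted, is in check, is immobilized, is en prise, can capture, is royal, may move diagonally.
The only rule concluding "it can castle" is R14, which needs "it controls the center"; that is never established.

No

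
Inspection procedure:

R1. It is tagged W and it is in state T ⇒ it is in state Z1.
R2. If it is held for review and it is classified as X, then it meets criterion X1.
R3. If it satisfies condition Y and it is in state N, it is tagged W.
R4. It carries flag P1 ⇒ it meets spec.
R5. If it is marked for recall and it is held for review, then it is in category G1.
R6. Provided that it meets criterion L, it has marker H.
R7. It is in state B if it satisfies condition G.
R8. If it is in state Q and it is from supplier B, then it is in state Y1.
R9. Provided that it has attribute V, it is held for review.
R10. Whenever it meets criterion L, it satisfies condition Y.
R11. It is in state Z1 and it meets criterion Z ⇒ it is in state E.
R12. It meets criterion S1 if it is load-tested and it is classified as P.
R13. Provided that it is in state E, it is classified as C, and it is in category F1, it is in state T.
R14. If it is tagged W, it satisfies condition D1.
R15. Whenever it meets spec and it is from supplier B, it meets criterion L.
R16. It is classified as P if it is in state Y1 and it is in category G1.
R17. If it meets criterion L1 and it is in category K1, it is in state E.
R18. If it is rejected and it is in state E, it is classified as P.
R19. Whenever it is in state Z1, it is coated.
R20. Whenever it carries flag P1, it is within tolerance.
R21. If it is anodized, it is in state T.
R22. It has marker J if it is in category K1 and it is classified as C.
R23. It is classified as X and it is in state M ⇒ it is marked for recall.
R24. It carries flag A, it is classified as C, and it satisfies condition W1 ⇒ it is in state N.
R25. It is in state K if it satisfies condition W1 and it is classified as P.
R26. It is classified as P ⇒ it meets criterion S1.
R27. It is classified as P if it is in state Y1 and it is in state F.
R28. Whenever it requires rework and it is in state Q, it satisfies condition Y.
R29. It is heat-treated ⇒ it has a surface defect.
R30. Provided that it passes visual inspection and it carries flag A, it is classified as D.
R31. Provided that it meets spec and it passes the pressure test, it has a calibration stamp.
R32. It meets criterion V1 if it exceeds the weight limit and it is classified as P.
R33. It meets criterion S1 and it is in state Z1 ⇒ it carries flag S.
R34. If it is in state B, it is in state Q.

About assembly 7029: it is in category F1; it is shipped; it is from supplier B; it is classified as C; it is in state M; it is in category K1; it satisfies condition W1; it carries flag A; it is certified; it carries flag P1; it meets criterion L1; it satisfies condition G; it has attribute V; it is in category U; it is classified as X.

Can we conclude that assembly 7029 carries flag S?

Yes

By R4 (it carries flag P1): it meets spec.
By R7 (it satisfies condition G): it is in state B.
By R9 (it has attribute V): it is held for review.
By R15 (it meets spec, it is from supplier B): it meets criterion L.
By R17 (it meets criterion L1, it is in category K1): it is in state E.
By R23 (it is classified as X, it is in state M): it is marked for recall.
By R24 (it carries flag A, it is classified as C, it satisfies condition W1): it is in state N.
By R34 (it is in state B): it is in state Q.
By R5 (it is marked for recall, it is held for review): it is in category G1.
By R8 (it is in state Q, it is from supplier B): it is in state Y1.
By R10 (it meets criterion L): it satisfies condition Y.
By R13 (it is in state E, it is classified as C, it is in category F1): it is in state T.
By R16 (it is in state Y1, it is in category G1): it is classified as P.
By R26 (it is classified as P): it meets criterion S1.
By R3 (it satisfies condition Y, it is in state N): it is tagged W.
By R1 (it is tagged W, it is in state T): it is in state Z1.
By R33 (it meets criterion S1, it is in state Z1): it carries flag S.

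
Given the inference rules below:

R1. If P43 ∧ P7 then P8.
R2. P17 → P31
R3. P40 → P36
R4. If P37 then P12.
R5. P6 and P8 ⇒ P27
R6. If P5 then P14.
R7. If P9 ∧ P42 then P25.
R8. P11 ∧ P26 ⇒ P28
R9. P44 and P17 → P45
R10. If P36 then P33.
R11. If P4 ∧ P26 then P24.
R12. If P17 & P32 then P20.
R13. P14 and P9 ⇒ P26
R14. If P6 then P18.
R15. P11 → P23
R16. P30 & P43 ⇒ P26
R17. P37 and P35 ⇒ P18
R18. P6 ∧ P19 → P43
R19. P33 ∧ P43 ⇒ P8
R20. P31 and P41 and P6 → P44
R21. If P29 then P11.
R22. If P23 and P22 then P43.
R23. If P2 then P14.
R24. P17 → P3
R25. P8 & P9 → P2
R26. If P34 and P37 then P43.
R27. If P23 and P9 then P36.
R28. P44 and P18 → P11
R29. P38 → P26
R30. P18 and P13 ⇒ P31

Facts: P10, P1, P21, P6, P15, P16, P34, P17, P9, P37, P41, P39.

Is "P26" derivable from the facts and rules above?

P31  (by R2: P17)
P18  (by R14: P6)
P44  (by R20: P31, P41, P6)
P43  (by R26: P34, P37)
P11  (by R28: P44, P18)
P23  (by R15: P11)
P36  (by R27: P23, P9)
P33  (by R10: P36)
P8  (by R19: P33, P43)
P2  (by R25: P8, P9)
P14  (by R23: P2)
P26  (by R13: P14, P9)

Yes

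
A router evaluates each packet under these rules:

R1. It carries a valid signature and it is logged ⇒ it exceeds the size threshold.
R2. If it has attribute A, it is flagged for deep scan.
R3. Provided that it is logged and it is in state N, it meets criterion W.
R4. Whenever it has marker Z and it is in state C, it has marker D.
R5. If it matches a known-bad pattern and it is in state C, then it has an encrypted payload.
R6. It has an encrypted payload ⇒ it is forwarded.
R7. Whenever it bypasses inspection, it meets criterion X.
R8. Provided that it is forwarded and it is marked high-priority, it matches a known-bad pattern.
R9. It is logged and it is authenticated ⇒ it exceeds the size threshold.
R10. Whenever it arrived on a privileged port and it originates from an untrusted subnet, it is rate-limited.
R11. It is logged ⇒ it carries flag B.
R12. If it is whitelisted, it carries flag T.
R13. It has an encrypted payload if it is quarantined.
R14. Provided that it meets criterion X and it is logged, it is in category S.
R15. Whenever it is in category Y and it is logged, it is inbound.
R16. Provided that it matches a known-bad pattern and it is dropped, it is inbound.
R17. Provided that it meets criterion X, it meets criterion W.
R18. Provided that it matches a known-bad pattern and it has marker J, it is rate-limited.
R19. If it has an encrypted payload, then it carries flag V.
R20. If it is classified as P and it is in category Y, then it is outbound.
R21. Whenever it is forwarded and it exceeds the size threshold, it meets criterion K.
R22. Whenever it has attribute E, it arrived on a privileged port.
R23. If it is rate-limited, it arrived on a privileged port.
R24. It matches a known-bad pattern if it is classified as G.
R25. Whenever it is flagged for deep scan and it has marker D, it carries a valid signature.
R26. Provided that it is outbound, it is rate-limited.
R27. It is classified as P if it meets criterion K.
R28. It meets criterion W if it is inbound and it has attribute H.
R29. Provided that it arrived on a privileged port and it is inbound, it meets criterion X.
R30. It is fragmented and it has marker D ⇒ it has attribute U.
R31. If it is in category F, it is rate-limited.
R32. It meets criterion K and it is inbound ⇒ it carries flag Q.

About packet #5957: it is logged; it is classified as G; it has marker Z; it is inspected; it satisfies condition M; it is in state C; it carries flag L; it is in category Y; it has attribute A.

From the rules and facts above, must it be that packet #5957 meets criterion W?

Yes

By R2 (it has attribute A): it is flagged for deep scan.
By R4 (it has marker Z, it is in state C): it has marker D.
By R15 (it is in category Y, it is logged): it is inbound.
By R24 (it is classified as G): it matches a known-bad pattern.
By R25 (it is flagged for deep scan, it has marker D): it carries a valid signature.
By R1 (it carries a valid signature, it is logged): it exceeds the size threshold.
By R5 (it matches a known-bad pattern, it is in state C): it has an encrypted payload.
By R6 (it has an encrypted payload): it is forwarded.
By R21 (it is forwarded, it exceeds the size threshold): it meets criterion K.
By R27 (it meets criterion K): it is classified as P.
By R20 (it is classified as P, it is in category Y): it is outbound.
By R26 (it is outbound): it is rate-limited.
By R23 (it is rate-limited): it arrived on a privileged port.
By R29 (it arrived on a privileged port, it is inbound): it meets criterion X.
By R17 (it meets criterion X): it meets criterion W.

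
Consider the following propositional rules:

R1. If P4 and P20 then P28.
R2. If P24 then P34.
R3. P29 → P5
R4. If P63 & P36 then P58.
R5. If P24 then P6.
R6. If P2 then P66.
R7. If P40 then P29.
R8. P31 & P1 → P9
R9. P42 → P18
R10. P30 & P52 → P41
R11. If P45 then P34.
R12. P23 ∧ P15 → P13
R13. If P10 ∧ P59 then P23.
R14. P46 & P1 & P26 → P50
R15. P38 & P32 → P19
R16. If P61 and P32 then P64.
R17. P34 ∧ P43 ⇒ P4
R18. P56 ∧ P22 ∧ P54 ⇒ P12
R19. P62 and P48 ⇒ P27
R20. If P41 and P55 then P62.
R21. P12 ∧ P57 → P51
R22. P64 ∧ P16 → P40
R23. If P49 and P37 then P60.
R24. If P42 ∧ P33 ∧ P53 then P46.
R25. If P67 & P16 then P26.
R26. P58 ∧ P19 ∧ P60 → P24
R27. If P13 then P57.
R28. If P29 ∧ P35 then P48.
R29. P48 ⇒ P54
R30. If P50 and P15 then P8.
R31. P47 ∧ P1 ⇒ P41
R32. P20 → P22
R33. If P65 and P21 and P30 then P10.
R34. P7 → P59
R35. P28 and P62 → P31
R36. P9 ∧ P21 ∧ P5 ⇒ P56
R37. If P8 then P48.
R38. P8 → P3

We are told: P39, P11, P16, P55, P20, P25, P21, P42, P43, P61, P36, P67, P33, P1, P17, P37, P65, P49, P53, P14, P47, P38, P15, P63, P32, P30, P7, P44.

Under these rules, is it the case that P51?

Yes

P58  (by R4: P63, P36)
P19  (by R15: P38, P32)
P64  (by R16: P61, P32)
P40  (by R22: P64, P16)
P60  (by R23: P49, P37)
P46  (by R24: P42, P33, P53)
P26  (by R25: P67, P16)
P24  (by R26: P58, P19, P60)
P41  (by R31: P47, P1)
P22  (by R32: P20)
P10  (by R33: P65, P21, P30)
P59  (by R34: P7)
P34  (by R2: P24)
P29  (by R7: P40)
P23  (by R13: P10, P59)
P50  (by R14: P46, P1, P26)
P4  (by R17: P34, P43)
P62  (by R20: P41, P55)
P8  (by R30: P50, P15)
P48  (by R37: P8)
P28  (by R1: P4, P20)
P5  (by R3: P29)
P13  (by R12: P23, P15)
P57  (by R27: P13)
P54  (by R29: P48)
P31  (by R35: P28, P62)
P9  (by R8: P31, P1)
P56  (by R36: P9, P21, P5)
P12  (by R18: P56, P22, P54)
P51  (by R21: P12, P57)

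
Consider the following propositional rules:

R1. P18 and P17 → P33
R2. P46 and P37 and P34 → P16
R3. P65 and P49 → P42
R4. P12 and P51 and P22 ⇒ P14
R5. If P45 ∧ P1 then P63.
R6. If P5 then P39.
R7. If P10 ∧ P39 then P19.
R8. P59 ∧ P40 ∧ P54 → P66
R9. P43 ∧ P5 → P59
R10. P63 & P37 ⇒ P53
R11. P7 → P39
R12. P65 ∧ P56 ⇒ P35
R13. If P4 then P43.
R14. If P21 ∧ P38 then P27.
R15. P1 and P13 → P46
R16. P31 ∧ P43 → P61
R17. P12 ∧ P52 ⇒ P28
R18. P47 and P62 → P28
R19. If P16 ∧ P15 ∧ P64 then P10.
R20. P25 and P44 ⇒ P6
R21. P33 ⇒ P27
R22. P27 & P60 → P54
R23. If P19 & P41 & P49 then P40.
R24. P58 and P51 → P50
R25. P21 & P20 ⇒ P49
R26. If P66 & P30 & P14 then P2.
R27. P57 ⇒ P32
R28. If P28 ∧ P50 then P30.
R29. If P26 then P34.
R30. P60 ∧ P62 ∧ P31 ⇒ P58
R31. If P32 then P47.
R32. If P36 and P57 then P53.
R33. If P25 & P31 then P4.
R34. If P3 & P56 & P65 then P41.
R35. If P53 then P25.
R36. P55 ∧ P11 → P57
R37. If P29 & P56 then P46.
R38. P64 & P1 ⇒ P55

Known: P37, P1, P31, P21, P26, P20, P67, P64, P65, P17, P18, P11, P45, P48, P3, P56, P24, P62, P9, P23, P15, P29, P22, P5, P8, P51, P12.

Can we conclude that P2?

Forward chaining from the given facts derives: P33, P14, P63, P39, P53, P35, P27, P49, P34, P41, P25, P46, P55, P16, P42, P10, P4, P57, P19, P43, P61, P40, P32, P47, P59, P28.
The only rule concluding P2 is R26, which needs P66; that is never established.

No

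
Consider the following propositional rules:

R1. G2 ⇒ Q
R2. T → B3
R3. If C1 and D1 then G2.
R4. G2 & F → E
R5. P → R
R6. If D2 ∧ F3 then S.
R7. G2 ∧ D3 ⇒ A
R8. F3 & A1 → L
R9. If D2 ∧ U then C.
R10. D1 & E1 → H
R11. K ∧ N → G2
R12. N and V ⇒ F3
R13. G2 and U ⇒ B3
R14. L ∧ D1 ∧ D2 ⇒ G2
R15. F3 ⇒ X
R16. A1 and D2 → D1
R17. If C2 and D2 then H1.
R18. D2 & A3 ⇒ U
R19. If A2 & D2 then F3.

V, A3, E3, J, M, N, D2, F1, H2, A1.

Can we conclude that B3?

Yes

F3  (by R12: N, V)
D1  (by R16: A1, D2)
U  (by R18: D2, A3)
L  (by R8: F3, A1)
G2  (by R14: L, D1, D2)
B3  (by R13: G2, U)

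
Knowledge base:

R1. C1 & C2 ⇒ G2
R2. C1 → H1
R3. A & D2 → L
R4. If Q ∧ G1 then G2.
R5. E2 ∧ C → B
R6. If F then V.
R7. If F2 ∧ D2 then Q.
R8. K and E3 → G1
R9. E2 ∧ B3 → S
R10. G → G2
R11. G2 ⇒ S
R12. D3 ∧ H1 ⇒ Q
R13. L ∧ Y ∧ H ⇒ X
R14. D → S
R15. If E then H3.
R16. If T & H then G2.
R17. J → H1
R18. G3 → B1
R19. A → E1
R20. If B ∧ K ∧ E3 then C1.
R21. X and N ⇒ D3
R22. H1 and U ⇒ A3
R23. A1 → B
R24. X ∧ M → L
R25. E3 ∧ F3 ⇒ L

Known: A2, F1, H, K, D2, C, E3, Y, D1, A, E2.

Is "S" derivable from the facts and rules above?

Forward chaining from the given facts derives: L, B, G1, X, E1, C1, H1.
Rules concluding S: R9 needs B3; R11 needs G2; R14 needs D — none of these are established.

No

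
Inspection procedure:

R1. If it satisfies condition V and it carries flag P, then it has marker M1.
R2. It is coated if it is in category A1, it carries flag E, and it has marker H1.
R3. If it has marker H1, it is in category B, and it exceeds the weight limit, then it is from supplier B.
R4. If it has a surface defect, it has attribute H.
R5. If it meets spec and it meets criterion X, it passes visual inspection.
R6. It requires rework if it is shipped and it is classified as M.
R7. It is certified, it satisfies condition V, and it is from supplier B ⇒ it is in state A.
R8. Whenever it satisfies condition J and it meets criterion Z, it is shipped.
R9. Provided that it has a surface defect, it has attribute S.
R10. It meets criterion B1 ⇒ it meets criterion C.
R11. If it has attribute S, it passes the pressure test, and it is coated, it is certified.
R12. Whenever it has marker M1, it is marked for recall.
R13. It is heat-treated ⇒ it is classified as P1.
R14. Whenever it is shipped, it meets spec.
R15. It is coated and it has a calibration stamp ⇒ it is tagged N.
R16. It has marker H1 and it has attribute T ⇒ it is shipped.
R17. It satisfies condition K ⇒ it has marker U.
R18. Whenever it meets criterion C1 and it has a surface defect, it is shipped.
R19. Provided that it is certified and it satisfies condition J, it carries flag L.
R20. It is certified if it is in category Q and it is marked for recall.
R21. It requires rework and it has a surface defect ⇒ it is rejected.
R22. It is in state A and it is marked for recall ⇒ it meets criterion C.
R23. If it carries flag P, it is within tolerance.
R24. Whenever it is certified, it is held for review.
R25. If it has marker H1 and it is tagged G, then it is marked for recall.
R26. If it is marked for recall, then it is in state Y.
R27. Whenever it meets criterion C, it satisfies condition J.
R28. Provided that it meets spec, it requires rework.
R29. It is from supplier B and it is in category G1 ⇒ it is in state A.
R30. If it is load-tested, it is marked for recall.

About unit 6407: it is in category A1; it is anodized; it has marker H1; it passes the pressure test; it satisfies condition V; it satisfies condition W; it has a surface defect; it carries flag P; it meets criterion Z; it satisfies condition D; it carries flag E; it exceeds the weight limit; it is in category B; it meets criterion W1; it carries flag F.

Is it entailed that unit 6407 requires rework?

By R1 (it satisfies condition V, it carries flag P): it has marker M1.
By R2 (it is in category A1, it carries flag E, it has marker H1): it is coated.
By R3 (it has marker H1, it is in category B, it exceeds the weight limit): it is from supplier B.
By R9 (it has a surface defect): it has attribute S.
By R11 (it has attribute S, it passes the pressure test, it is coated): it is certified.
By R12 (it has marker M1): it is marked for recall.
By R7 (it is certified, it satisfies condition V, it is from supplier B): it is in state A.
By R22 (it is in state A, it is marked for recall): it meets criterion C.
By R27 (it meets criterion C): it satisfies condition J.
By R8 (it satisfies condition J, it meets criterion Z): it is shipped.
By R14 (it is shipped): it meets spec.
By R28 (it meets spec): it requires rework.

Yes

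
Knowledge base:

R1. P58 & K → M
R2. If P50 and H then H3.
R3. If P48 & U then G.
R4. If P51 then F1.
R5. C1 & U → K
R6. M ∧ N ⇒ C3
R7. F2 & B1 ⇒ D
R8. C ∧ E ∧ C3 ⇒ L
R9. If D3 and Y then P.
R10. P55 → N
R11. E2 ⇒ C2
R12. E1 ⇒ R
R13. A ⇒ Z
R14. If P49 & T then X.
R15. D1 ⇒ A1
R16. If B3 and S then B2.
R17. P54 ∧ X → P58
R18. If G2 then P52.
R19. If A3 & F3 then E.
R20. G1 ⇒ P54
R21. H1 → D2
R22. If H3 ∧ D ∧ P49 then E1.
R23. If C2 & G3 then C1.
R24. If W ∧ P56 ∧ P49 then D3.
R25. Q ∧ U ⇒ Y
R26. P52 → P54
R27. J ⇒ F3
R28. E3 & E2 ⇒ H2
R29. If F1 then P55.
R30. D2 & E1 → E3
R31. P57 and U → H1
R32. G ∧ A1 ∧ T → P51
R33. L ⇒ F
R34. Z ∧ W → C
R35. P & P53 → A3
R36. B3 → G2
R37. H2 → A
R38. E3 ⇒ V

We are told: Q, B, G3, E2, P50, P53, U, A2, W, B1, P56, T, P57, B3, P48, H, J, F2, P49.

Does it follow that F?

No

Forward chaining from the given facts derives: H3, G, D, C2, X, E1, C1, D3, Y, F3, H1, G2, K, P, R, P52, D2, P54, E3, A3, V, P58, E, H2, A, M, Z, C.
The only rule concluding F is R33, which needs L; that is never established.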